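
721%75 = 46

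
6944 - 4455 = 2489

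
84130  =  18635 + 65495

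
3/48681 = 1/16227 =0.00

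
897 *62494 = 56057118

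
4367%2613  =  1754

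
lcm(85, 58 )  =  4930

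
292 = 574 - 282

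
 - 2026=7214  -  9240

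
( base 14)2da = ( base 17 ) 206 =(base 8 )1110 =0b1001001000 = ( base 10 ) 584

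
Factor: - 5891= - 43^1*137^1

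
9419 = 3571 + 5848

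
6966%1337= 281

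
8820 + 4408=13228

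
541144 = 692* 782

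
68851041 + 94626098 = 163477139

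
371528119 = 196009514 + 175518605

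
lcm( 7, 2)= 14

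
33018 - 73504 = -40486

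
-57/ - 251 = 57/251 =0.23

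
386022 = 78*4949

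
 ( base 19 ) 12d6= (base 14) 2bd8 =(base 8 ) 17232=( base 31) 84M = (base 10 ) 7834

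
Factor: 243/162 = 3/2 = 2^(  -  1) * 3^1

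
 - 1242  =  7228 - 8470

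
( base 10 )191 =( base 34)5L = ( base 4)2333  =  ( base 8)277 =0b10111111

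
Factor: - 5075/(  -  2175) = 7/3 = 3^( - 1)*7^1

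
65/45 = 1 + 4/9 = 1.44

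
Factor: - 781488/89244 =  - 324/37 = - 2^2* 3^4 *37^( - 1) 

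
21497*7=150479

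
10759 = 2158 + 8601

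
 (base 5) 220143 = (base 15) 2383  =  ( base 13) 3588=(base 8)16574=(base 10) 7548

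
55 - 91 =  - 36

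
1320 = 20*66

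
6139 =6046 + 93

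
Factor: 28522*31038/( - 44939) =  -885265836/44939 = - 2^2 *3^1*7^1 * 13^1*739^1*1097^1*44939^( - 1)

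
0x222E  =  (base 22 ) i1g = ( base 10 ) 8750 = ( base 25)E00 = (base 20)11ha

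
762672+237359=1000031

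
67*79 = 5293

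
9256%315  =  121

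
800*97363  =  77890400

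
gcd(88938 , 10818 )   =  18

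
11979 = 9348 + 2631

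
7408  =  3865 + 3543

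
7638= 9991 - 2353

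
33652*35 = 1177820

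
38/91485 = 2/4815 = 0.00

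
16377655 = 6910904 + 9466751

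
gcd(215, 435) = 5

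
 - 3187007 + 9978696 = 6791689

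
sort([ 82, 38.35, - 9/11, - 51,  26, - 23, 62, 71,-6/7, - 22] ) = [ - 51 , - 23, - 22,- 6/7, - 9/11, 26,38.35 , 62, 71, 82 ]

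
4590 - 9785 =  - 5195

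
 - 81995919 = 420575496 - 502571415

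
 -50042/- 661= 75 + 467/661=75.71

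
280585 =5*56117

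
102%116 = 102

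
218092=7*31156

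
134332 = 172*781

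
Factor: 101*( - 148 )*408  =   - 2^5 * 3^1*17^1*37^1 * 101^1 = - 6098784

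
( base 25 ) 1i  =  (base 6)111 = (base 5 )133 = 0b101011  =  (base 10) 43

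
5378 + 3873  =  9251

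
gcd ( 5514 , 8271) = 2757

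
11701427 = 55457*211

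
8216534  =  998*8233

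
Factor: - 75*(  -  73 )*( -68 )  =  -372300= - 2^2 * 3^1* 5^2*17^1 *73^1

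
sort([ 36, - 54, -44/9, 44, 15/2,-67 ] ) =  [ - 67, - 54,- 44/9, 15/2,36, 44]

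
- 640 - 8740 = -9380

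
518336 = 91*5696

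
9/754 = 9/754  =  0.01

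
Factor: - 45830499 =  - 3^1 * 11^1*13^1*47^1*2273^1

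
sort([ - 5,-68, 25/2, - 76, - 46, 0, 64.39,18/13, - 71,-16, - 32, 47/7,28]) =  [ - 76, - 71, - 68,-46,-32,-16, - 5, 0, 18/13, 47/7,25/2, 28, 64.39]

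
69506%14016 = 13442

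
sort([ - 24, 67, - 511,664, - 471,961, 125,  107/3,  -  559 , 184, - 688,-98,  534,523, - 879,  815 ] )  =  [ - 879, - 688,-559  , - 511,  -  471,-98  , - 24,107/3,67, 125,184, 523, 534,664, 815, 961]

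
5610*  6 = 33660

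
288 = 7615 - 7327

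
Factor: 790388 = 2^2*197597^1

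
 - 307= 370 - 677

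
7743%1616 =1279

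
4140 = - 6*( - 690 )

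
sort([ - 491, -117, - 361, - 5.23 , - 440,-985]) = [ - 985, - 491, - 440,-361,-117, - 5.23]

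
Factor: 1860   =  2^2*3^1*5^1 * 31^1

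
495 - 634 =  - 139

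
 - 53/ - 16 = 3 + 5/16 =3.31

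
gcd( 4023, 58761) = 9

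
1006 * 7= 7042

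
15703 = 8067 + 7636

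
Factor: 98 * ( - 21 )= - 2058 = -2^1*3^1*7^3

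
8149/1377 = 8149/1377 = 5.92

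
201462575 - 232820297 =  - 31357722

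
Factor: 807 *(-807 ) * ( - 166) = 2^1*3^2*83^1 * 269^2 = 108107334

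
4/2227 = 4/2227 = 0.00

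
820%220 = 160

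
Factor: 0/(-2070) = 0 = 0^1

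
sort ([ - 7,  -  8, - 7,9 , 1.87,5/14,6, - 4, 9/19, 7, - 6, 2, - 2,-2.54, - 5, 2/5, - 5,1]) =[ - 8, - 7, - 7, - 6, - 5, - 5, - 4,-2.54, - 2,  5/14, 2/5,9/19 , 1,1.87, 2,6,7,9]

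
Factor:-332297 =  - 7^1*37^1 *1283^1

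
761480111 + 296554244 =1058034355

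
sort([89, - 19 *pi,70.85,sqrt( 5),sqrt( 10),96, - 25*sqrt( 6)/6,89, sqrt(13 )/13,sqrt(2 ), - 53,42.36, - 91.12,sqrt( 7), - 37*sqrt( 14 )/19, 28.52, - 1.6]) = [-91.12, - 19*pi,- 53,  -  25*sqrt(6 )/6, - 37 * sqrt(14 ) /19, - 1.6,  sqrt( 13)/13 , sqrt(2 ),  sqrt(5 ),sqrt(7) , sqrt(10), 28.52, 42.36,70.85,89,89, 96] 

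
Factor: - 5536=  - 2^5*173^1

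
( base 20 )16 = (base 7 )35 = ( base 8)32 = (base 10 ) 26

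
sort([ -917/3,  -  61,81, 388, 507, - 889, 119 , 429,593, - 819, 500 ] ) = [ - 889,-819, - 917/3, - 61, 81,119,388, 429 , 500,  507,593]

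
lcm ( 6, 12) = 12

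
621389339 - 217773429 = 403615910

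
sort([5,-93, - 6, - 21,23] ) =[ - 93,-21, - 6, 5, 23]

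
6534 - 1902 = 4632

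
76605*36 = 2757780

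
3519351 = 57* 61743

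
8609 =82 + 8527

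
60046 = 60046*1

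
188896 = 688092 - 499196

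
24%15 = 9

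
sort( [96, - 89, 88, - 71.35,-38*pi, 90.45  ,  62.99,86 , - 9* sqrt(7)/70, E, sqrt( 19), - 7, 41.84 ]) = [-38*pi, - 89, - 71.35, - 7,-9*sqrt( 7 ) /70,E, sqrt(19), 41.84,62.99, 86, 88, 90.45, 96 ]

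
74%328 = 74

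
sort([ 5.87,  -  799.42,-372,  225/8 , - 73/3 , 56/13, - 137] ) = [ - 799.42, - 372,-137,  -  73/3,56/13,5.87, 225/8] 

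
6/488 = 3/244 = 0.01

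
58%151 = 58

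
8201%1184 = 1097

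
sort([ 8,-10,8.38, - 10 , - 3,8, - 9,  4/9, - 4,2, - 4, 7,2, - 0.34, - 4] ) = [ - 10, - 10,-9, - 4,-4, - 4, - 3,-0.34,4/9,2,2,7,8, 8,8.38]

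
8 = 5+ 3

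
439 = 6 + 433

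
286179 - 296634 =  - 10455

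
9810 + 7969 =17779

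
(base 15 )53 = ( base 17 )4A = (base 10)78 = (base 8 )116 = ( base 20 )3i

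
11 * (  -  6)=-66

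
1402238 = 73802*19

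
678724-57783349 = -57104625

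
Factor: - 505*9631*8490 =  -  2^1*3^1*5^2* 101^1  *  283^1*9631^1=- 41292430950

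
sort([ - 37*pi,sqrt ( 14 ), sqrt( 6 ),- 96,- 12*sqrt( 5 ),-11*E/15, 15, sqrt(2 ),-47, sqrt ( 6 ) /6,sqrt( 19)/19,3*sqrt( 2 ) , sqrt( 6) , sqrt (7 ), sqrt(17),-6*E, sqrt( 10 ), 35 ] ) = [ - 37 * pi,  -  96, - 47, - 12*sqrt(5 ) ,  -  6* E, - 11*E/15, sqrt(19)/19,sqrt( 6 ) /6, sqrt( 2),sqrt (6 ), sqrt ( 6),sqrt( 7 ),sqrt(10),sqrt( 14 ), sqrt (17 ), 3 * sqrt(2), 15, 35] 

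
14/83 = 14/83  =  0.17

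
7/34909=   1/4987 = 0.00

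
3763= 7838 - 4075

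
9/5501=9/5501 = 0.00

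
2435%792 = 59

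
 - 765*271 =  - 207315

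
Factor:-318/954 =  -1/3  =  - 3^( - 1)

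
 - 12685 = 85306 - 97991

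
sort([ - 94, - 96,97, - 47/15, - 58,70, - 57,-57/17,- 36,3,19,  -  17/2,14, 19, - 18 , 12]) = [ -96, - 94, - 58,- 57 , - 36, - 18, - 17/2, - 57/17, - 47/15,  3,12,14, 19,  19, 70,  97]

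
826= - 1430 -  - 2256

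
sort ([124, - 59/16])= [ - 59/16, 124]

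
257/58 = 4  +  25/58 = 4.43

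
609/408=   203/136 = 1.49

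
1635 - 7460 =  - 5825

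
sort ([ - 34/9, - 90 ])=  [ - 90, - 34/9] 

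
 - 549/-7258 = 549/7258 = 0.08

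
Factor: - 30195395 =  -5^1 * 31^1*194809^1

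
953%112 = 57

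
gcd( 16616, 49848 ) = 16616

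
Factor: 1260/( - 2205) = - 4/7 = - 2^2*7^( - 1 ) 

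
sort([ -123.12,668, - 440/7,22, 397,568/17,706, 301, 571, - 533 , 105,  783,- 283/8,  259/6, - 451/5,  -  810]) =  [ - 810, - 533, -123.12, - 451/5,- 440/7, - 283/8,22, 568/17, 259/6,105, 301, 397, 571, 668,706,783 ] 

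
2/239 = 2/239 = 0.01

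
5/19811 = 5/19811 =0.00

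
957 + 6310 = 7267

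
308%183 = 125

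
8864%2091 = 500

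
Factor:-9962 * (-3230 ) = 32177260 = 2^2*5^1 * 17^2*19^1 *293^1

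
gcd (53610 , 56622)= 6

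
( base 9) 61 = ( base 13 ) 43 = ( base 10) 55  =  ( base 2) 110111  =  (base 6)131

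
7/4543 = 1/649 = 0.00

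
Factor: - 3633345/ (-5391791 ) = 3^2*5^1*263^1 * 307^1*5391791^ ( - 1)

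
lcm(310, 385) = 23870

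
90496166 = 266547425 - 176051259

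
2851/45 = 2851/45 =63.36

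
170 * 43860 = 7456200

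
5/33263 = 5/33263 = 0.00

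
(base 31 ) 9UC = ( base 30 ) ajl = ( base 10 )9591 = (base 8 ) 22567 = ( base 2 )10010101110111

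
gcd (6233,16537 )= 23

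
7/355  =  7/355 = 0.02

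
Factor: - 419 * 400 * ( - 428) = 2^6 * 5^2*107^1 * 419^1=   71732800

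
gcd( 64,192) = 64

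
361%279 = 82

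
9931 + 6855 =16786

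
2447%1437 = 1010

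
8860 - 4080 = 4780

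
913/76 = 913/76 = 12.01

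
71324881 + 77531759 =148856640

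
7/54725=7/54725 = 0.00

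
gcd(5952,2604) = 372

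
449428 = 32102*14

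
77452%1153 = 201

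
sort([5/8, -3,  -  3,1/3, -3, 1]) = [ - 3, - 3,  -  3, 1/3,5/8, 1] 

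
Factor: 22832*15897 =2^4*3^1*7^1 *757^1 * 1427^1=   362960304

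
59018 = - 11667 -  - 70685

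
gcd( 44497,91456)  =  1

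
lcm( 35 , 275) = 1925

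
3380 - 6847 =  - 3467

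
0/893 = 0 = 0.00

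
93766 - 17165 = 76601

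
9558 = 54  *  177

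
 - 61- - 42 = -19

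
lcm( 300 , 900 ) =900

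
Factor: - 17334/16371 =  - 18/17 = -2^1*3^2*17^(-1 ) 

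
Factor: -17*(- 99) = 1683  =  3^2*11^1*17^1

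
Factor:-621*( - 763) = 3^3*7^1*23^1* 109^1 =473823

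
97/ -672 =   -  1 + 575/672 = - 0.14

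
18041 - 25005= - 6964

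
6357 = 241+6116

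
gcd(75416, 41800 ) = 88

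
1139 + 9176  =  10315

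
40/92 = 10/23 = 0.43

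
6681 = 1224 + 5457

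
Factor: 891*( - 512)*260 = - 2^11*3^4*5^1  *  11^1 * 13^1 = - 118609920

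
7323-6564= 759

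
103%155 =103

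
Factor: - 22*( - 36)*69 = 54648 = 2^3*3^3 * 11^1*23^1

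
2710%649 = 114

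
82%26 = 4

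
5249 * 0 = 0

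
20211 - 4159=16052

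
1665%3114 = 1665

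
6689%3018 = 653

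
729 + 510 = 1239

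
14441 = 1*14441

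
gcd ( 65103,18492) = 3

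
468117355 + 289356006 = 757473361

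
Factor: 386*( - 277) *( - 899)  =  2^1*29^1*31^1*193^1* 277^1 = 96122878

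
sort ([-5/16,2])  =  [-5/16 , 2]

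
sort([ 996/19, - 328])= [ - 328, 996/19]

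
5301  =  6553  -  1252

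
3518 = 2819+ 699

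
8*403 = 3224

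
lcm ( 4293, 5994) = 317682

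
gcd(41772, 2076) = 12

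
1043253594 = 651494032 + 391759562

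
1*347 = 347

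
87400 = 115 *760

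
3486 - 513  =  2973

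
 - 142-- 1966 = 1824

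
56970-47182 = 9788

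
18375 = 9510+8865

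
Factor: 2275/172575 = 7/531= 3^ ( - 2 )*7^1*59^( - 1)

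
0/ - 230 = 0/1 = - 0.00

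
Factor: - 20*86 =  - 2^3*5^1 * 43^1 = -1720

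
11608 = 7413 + 4195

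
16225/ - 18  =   - 902 + 11/18 = -901.39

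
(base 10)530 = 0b1000010010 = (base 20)16a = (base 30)hk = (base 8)1022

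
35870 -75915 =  - 40045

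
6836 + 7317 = 14153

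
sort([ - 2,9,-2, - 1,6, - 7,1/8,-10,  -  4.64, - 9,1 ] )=[ - 10,  -  9, - 7,  -  4.64, - 2,  -  2, -1,1/8,1,6,9 ]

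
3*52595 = 157785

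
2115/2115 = 1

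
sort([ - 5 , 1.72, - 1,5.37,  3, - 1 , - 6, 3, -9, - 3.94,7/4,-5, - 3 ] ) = [ - 9, - 6, - 5, - 5,-3.94,-3, - 1,-1, 1.72,7/4, 3,  3  ,  5.37]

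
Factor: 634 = 2^1*317^1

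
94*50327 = 4730738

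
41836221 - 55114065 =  - 13277844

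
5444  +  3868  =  9312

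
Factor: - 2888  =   - 2^3*19^2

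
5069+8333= 13402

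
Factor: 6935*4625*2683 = 86055548125 = 5^4 * 19^1*37^1*73^1*2683^1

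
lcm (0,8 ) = 0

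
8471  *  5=42355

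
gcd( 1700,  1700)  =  1700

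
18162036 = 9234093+8927943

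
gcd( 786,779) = 1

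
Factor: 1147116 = 2^2*3^1*109^1*877^1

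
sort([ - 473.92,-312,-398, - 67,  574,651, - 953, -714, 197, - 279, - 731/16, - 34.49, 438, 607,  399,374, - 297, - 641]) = [ - 953, - 714,-641,- 473.92, - 398  , - 312, - 297,-279, - 67, - 731/16, - 34.49, 197  ,  374 , 399,  438 , 574,607, 651]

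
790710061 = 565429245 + 225280816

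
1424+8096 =9520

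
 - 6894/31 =-223 + 19/31= - 222.39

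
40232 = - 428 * ( - 94 )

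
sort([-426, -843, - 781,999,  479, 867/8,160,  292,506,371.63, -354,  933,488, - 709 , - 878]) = [ - 878, -843 ,- 781 ,-709,-426, - 354, 867/8 , 160, 292,  371.63,479 , 488 , 506,  933,  999 ]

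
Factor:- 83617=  - 83617^1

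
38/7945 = 38/7945 = 0.00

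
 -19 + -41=  -  60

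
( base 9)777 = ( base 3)212121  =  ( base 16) 27d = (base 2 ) 1001111101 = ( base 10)637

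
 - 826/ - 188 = 413/94 =4.39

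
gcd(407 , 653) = 1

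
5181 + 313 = 5494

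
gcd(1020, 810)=30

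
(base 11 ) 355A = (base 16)1237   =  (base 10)4663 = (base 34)415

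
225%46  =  41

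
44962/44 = 1021  +  19/22 = 1021.86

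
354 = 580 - 226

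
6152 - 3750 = 2402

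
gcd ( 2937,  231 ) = 33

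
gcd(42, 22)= 2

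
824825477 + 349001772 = 1173827249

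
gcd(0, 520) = 520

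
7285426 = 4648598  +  2636828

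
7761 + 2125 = 9886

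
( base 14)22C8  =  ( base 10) 6056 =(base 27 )888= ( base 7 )23441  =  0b1011110101000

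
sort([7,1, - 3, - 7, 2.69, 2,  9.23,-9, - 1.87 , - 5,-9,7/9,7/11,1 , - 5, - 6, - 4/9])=[ - 9, - 9, - 7, - 6, - 5,-5, - 3, - 1.87, - 4/9, 7/11, 7/9, 1,  1,  2,2.69, 7, 9.23]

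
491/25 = 19+16/25 = 19.64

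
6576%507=492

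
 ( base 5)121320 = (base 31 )4ns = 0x11E9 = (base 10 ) 4585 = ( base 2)1000111101001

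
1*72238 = 72238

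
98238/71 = 98238/71 = 1383.63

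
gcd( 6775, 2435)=5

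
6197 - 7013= - 816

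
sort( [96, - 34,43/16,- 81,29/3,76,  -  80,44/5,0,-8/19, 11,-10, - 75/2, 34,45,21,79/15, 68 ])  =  [  -  81, -80,-75/2,  -  34, - 10, - 8/19,0,43/16,79/15,44/5,29/3,  11,21,34,45,68,76,96 ]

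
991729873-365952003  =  625777870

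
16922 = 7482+9440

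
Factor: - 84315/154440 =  - 511/936 = - 2^( - 3)*3^( - 2 ) * 7^1  *  13^( - 1)  *  73^1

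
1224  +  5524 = 6748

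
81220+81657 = 162877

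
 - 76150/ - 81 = 76150/81 = 940.12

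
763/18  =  42 + 7/18 =42.39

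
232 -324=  - 92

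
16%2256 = 16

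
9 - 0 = 9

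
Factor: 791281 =647^1 *1223^1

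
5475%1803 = 66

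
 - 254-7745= - 7999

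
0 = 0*980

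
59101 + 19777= 78878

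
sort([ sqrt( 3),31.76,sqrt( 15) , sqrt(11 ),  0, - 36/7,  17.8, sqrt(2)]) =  [  -  36/7, 0, sqrt( 2),  sqrt (3) , sqrt(11 ),  sqrt(15),17.8,31.76 ] 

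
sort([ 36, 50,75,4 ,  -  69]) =[-69,4,  36 , 50,75]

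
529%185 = 159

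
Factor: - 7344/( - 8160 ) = 2^ (- 1)*3^2*5^( - 1 ) = 9/10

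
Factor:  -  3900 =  - 2^2 *3^1*5^2 * 13^1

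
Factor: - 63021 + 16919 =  - 2^1*7^1 * 37^1*89^1 = - 46102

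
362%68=22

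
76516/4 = 19129 = 19129.00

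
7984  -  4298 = 3686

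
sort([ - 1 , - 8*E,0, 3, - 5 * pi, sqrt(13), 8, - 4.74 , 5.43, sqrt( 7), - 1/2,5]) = [ - 8*E, - 5*pi, - 4.74, - 1,-1/2, 0 , sqrt(7), 3,  sqrt(13),5,  5.43 , 8 ] 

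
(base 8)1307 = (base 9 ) 870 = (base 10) 711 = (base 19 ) 1i8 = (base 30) nl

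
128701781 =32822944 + 95878837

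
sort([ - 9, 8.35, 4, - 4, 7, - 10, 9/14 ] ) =[ - 10, - 9 , - 4, 9/14, 4, 7, 8.35] 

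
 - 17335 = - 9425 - 7910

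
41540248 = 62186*668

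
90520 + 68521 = 159041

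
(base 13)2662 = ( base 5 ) 133423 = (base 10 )5488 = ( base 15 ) 195d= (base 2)1010101110000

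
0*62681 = 0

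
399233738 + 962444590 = 1361678328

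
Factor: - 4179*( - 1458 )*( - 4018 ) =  - 24481601676=- 2^2*3^7*7^3* 41^1*199^1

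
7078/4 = 3539/2  =  1769.50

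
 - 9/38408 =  - 1+38399/38408 = - 0.00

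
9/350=9/350 =0.03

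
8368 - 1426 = 6942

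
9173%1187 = 864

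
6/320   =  3/160 = 0.02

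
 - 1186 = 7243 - 8429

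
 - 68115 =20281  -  88396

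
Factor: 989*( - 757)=-23^1 * 43^1*757^1 =- 748673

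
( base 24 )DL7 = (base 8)17477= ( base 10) 7999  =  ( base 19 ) 1330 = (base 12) 4767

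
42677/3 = 14225 + 2/3 = 14225.67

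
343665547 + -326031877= 17633670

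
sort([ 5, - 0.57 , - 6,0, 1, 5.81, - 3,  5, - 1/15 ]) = [ - 6, - 3, - 0.57, - 1/15,0, 1, 5, 5, 5.81] 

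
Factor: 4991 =7^1 *23^1* 31^1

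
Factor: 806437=857^1*941^1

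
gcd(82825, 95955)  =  5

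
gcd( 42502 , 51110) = 538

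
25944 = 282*92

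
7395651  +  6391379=13787030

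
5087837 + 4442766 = 9530603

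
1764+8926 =10690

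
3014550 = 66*45675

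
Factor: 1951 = 1951^1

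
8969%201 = 125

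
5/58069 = 5/58069 = 0.00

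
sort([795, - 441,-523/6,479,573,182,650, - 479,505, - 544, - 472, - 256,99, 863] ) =[-544,  -  479, - 472, -441,-256, - 523/6,99, 182,479,505,573,650, 795,863 ]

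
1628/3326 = 814/1663= 0.49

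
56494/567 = 56494/567= 99.64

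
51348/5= 10269 + 3/5 = 10269.60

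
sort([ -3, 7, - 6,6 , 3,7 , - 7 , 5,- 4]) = [ - 7,  -  6, - 4, - 3,3, 5,6, 7, 7] 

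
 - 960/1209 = - 320/403 = - 0.79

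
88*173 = 15224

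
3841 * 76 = 291916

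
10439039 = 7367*1417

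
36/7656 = 3/638 =0.00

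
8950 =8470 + 480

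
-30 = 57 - 87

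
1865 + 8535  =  10400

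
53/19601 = 53/19601= 0.00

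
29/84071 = 1/2899 = 0.00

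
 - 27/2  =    -  14 + 1/2 = - 13.50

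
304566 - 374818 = -70252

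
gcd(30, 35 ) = 5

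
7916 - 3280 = 4636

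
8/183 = 8/183 =0.04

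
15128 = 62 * 244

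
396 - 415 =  - 19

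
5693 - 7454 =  - 1761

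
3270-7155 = - 3885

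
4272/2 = 2136=2136.00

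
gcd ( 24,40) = 8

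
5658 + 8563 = 14221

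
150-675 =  - 525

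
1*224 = 224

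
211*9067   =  1913137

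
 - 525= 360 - 885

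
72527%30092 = 12343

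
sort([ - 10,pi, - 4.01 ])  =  [  -  10, - 4.01,pi ] 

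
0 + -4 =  - 4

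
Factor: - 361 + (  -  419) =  - 780 = -2^2*3^1*5^1 *13^1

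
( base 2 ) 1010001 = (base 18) 49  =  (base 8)121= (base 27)30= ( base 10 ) 81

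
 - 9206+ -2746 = - 11952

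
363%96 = 75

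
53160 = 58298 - 5138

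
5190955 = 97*53515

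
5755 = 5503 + 252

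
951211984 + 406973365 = 1358185349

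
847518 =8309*102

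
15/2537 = 15/2537 = 0.01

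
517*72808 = 37641736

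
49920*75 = 3744000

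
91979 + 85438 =177417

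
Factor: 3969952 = 2^5*7^1*37^1*479^1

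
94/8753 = 94/8753 = 0.01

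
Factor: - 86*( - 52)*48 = 214656 = 2^7*3^1*13^1*43^1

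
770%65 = 55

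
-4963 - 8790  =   - 13753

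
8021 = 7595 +426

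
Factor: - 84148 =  - 2^2*109^1*193^1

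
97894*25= 2447350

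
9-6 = 3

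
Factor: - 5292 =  - 2^2*3^3 * 7^2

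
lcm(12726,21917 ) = 394506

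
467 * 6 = 2802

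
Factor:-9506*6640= - 2^5*5^1* 7^2  *  83^1 * 97^1 = - 63119840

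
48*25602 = 1228896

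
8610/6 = 1435 = 1435.00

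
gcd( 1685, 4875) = 5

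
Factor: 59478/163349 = 2^1* 3^1*23^1*379^( - 1) = 138/379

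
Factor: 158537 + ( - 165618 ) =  - 73^1 * 97^1 = - 7081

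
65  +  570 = 635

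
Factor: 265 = 5^1*53^1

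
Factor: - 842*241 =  - 202922= -2^1*241^1*421^1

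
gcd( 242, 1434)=2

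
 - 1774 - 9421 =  - 11195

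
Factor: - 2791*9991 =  -27884881 = - 97^1*103^1*2791^1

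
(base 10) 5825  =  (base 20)eb5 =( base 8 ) 13301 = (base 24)a2h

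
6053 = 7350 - 1297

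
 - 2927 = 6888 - 9815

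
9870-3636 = 6234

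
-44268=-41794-2474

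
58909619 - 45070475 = 13839144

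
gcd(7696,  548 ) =4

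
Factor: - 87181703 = - 7^1*31^1*41^2*239^1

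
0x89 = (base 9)162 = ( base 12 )b5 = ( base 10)137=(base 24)5h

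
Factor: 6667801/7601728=2^( - 6)*7^1*41^( - 1)*293^1*2897^( - 1)*3251^1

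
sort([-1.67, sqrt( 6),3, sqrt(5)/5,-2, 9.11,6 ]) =[ - 2, - 1.67,sqrt ( 5)/5, sqrt(6),3, 6, 9.11] 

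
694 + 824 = 1518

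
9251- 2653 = 6598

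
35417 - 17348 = 18069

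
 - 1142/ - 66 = 571/33= 17.30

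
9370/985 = 1874/197 = 9.51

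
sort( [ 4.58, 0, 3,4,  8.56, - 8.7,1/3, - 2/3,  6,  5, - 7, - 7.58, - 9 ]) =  [-9,  -  8.7,-7.58 ,- 7,  -  2/3, 0,1/3,3,4  ,  4.58,5 , 6,8.56 ]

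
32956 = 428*77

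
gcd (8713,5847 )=1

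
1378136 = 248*5557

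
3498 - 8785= - 5287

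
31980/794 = 15990/397 = 40.28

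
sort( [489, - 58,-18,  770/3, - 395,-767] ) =[ - 767,-395,  -  58, -18,  770/3, 489 ] 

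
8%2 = 0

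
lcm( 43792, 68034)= 3809904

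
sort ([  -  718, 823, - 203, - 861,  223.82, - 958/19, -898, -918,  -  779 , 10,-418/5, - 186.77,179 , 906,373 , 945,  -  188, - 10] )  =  [ -918, - 898,-861,  -  779,  -  718,-203 , - 188, - 186.77, - 418/5, - 958/19,-10,10,179, 223.82, 373, 823,906,945]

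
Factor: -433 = -433^1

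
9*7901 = 71109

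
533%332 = 201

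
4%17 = 4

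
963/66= 321/22 = 14.59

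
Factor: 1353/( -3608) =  - 2^ ( - 3) * 3^1 = - 3/8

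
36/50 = 18/25 = 0.72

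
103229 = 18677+84552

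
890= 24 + 866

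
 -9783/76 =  - 129+21/76  =  - 128.72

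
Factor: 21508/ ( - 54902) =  - 2^1*19^1 * 97^( - 1)  =  - 38/97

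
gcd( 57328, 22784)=16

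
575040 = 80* 7188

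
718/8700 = 359/4350 =0.08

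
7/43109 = 7/43109=0.00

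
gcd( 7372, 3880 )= 388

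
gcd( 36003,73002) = 3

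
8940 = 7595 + 1345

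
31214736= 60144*519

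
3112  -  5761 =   -  2649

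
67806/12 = 11301/2 = 5650.50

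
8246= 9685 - 1439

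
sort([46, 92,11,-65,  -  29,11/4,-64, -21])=[ -65, - 64,-29, - 21,11/4 , 11,  46,92]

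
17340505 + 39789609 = 57130114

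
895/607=1+288/607=1.47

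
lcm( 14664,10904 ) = 425256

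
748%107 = 106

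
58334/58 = 29167/29 = 1005.76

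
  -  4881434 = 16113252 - 20994686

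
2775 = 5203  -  2428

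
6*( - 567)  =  -3402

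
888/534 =148/89 = 1.66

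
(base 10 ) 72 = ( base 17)44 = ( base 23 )33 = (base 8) 110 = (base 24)30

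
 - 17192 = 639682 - 656874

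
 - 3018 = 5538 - 8556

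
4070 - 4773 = - 703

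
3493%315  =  28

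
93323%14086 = 8807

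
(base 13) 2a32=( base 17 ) 1435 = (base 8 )13755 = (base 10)6125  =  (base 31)6bi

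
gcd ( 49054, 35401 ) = 1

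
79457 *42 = 3337194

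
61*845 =51545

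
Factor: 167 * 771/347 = 128757/347 = 3^1*167^1*257^1*  347^(  -  1 )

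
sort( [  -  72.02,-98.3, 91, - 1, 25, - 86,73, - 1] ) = [ - 98.3, - 86, - 72.02, - 1, - 1,  25, 73,91 ]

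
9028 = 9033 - 5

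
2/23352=1/11676=0.00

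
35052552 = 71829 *488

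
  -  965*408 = -393720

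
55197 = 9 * 6133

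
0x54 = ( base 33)2i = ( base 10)84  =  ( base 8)124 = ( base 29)2q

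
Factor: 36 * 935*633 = 21306780 = 2^2*3^3*5^1 *11^1*17^1*211^1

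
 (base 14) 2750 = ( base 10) 6930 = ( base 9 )10450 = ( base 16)1B12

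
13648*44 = 600512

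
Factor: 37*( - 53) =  -1961 = - 37^1*53^1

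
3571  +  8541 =12112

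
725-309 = 416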